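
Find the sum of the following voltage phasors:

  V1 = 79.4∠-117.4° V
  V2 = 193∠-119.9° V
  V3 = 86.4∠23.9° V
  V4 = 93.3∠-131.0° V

Step 1 — Convert each phasor to rectangular form:
  V1 = 79.4·(cos(-117.4°) + j·sin(-117.4°)) = -36.54 - j70.49 V
  V2 = 193·(cos(-119.9°) + j·sin(-119.9°)) = -96.21 - j167.3 V
  V3 = 86.4·(cos(23.9°) + j·sin(23.9°)) = 78.99 + j35 V
  V4 = 93.3·(cos(-131.0°) + j·sin(-131.0°)) = -61.21 - j70.41 V
Step 2 — Sum components: V_total = -115 - j273.2 V.
Step 3 — Convert to polar: |V_total| = 296.4 V, ∠V_total = -112.8°.

V_total = 296.4∠-112.8° V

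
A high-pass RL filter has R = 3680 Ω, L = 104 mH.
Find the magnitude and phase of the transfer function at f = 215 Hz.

Step 1 — Angular frequency: ω = 2π·215 = 1351 rad/s.
Step 2 — Transfer function: H(jω) = jωL/(R + jωL).
Step 3 — Numerator jωL = j·140.5; denominator R + jωL = 3680 + j140.5.
Step 4 — H = 0.001455 + j0.03812.
Step 5 — Magnitude: |H| = 0.03815 (-28.4 dB); phase: φ = 87.8°.

|H| = 0.03815 (-28.4 dB), φ = 87.8°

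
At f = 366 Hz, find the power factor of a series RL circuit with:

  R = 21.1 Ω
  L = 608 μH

Step 1 — Angular frequency: ω = 2π·f = 2π·366 = 2300 rad/s.
Step 2 — Component impedances:
  R: Z = R = 21.1 Ω
  L: Z = jωL = j·2300·0.000608 = 0 + j1.398 Ω
Step 3 — Series combination: Z_total = R + L = 21.1 + j1.398 Ω = 21.15∠3.8° Ω.
Step 4 — Power factor: PF = cos(φ) = Re(Z)/|Z| = 21.1/21.146 = 0.9978.
Step 5 — Type: Im(Z) = 1.398 ⇒ lagging (phase φ = 3.8°).

PF = 0.9978 (lagging, φ = 3.8°)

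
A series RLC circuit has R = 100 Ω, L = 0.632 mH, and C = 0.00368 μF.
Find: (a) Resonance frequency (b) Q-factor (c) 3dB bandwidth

Step 1 — Resonance: ω₀ = 1/√(LC) = 1/√(0.000632·3.68e-09) = 6.557e+05 rad/s.
Step 2 — f₀ = ω₀/(2π) = 1.044e+05 Hz.
Step 3 — Series Q: Q = ω₀L/R = 6.557e+05·0.000632/100 = 4.144.
Step 4 — Bandwidth: Δω = ω₀/Q = 1.582e+05 rad/s; BW = Δω/(2π) = 2.518e+04 Hz.

(a) f₀ = 1.044e+05 Hz  (b) Q = 4.144  (c) BW = 2.518e+04 Hz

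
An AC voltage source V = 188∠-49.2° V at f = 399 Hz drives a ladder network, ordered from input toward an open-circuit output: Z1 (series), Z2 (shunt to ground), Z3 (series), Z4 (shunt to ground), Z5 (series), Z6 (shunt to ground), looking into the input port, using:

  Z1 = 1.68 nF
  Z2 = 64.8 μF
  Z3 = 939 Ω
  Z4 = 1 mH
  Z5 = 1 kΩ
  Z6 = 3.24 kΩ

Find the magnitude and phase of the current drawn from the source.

Step 1 — Angular frequency: ω = 2π·f = 2π·399 = 2507 rad/s.
Step 2 — Component impedances:
  Z1: Z = 1/(jωC) = -j/(ω·C) = 0 - j2.374e+05 Ω
  Z2: Z = 1/(jωC) = -j/(ω·C) = 0 - j6.156 Ω
  Z3: Z = R = 939 Ω
  Z4: Z = jωL = j·2507·0.001 = 0 + j2.507 Ω
  Z5: Z = R = 1000 Ω
  Z6: Z = R = 3240 Ω
Step 3 — Ladder network (open output): work backward from the far end, alternating series and parallel combinations. Z_in = 0.04035 - j2.374e+05 Ω = 2.374e+05∠-90.0° Ω.
Step 4 — Source phasor: V = 188∠-49.2° V = 122.8 - j142.3 V.
Step 5 — Ohm's law: I = V / Z_total = (122.8 - j142.3) / (0.04035 - j2.374e+05) = 0.0005994 + j0.0005174 A.
Step 6 — Convert to polar: |I| = 0.0007918 A, ∠I = 40.8°.

I = 0.0007918∠40.8° A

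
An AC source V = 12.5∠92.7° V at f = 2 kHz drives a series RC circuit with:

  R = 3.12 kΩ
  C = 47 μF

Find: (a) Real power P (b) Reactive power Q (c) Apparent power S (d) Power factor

Step 1 — Angular frequency: ω = 2π·f = 2π·2000 = 1.257e+04 rad/s.
Step 2 — Component impedances:
  R: Z = R = 3120 Ω
  C: Z = 1/(jωC) = -j/(ω·C) = 0 - j1.693 Ω
Step 3 — Series combination: Z_total = R + C = 3120 - j1.693 Ω = 3120∠-0.0° Ω.
Step 4 — Source phasor: V = 12.5∠92.7° V = -0.5888 + j12.49 V.
Step 5 — Current: I = V / Z = -0.0001909 + j0.004002 A = 0.004006∠92.7° A.
Step 6 — Complex power: S = V·I* = 0.05008 - j2.718e-05 VA.
Step 7 — Real power: P = Re(S) = 0.05008 W.
Step 8 — Reactive power: Q = Im(S) = -2.718e-05 VAR.
Step 9 — Apparent power: |S| = 0.05008 VA.
Step 10 — Power factor: PF = P/|S| = 1 (leading).

(a) P = 0.05008 W  (b) Q = -2.718e-05 VAR  (c) S = 0.05008 VA  (d) PF = 1 (leading)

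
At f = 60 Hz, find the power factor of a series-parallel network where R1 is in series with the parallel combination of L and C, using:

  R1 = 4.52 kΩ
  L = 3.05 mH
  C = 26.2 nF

Step 1 — Angular frequency: ω = 2π·f = 2π·60 = 377 rad/s.
Step 2 — Component impedances:
  R1: Z = R = 4520 Ω
  L: Z = jωL = j·377·0.00305 = 0 + j1.15 Ω
  C: Z = 1/(jωC) = -j/(ω·C) = 0 - j1.012e+05 Ω
Step 3 — Parallel branch: L || C = 1/(1/L + 1/C) = 0 + j1.15 Ω.
Step 4 — Series with R1: Z_total = R1 + (L || C) = 4520 + j1.15 Ω = 4520∠0.0° Ω.
Step 5 — Power factor: PF = cos(φ) = Re(Z)/|Z| = 4520/4520 = 1.
Step 6 — Type: Im(Z) = 1.15 ⇒ lagging (phase φ = 0.0°).

PF = 1 (lagging, φ = 0.0°)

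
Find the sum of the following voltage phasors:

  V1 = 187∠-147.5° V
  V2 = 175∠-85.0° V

Step 1 — Convert each phasor to rectangular form:
  V1 = 187·(cos(-147.5°) + j·sin(-147.5°)) = -157.7 - j100.5 V
  V2 = 175·(cos(-85.0°) + j·sin(-85.0°)) = 15.25 - j174.3 V
Step 2 — Sum components: V_total = -142.5 - j274.8 V.
Step 3 — Convert to polar: |V_total| = 309.5 V, ∠V_total = -117.4°.

V_total = 309.5∠-117.4° V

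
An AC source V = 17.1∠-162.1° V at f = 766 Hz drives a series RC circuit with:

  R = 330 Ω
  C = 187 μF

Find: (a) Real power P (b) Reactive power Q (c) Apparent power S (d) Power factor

Step 1 — Angular frequency: ω = 2π·f = 2π·766 = 4813 rad/s.
Step 2 — Component impedances:
  R: Z = R = 330 Ω
  C: Z = 1/(jωC) = -j/(ω·C) = 0 - j1.111 Ω
Step 3 — Series combination: Z_total = R + C = 330 - j1.111 Ω = 330∠-0.2° Ω.
Step 4 — Source phasor: V = 17.1∠-162.1° V = -16.27 - j5.256 V.
Step 5 — Current: I = V / Z = -0.04926 - j0.01609 A = 0.05182∠-161.9° A.
Step 6 — Complex power: S = V·I* = 0.8861 - j0.002983 VA.
Step 7 — Real power: P = Re(S) = 0.8861 W.
Step 8 — Reactive power: Q = Im(S) = -0.002983 VAR.
Step 9 — Apparent power: |S| = 0.8861 VA.
Step 10 — Power factor: PF = P/|S| = 1 (leading).

(a) P = 0.8861 W  (b) Q = -0.002983 VAR  (c) S = 0.8861 VA  (d) PF = 1 (leading)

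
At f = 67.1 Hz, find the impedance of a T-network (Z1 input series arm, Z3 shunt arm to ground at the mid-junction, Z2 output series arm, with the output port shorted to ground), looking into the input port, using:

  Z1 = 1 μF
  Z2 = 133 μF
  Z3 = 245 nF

Step 1 — Angular frequency: ω = 2π·f = 2π·67.1 = 421.6 rad/s.
Step 2 — Component impedances:
  Z1: Z = 1/(jωC) = -j/(ω·C) = 0 - j2372 Ω
  Z2: Z = 1/(jωC) = -j/(ω·C) = 0 - j17.83 Ω
  Z3: Z = 1/(jωC) = -j/(ω·C) = 0 - j9681 Ω
Step 3 — With the output port shorted to ground, the output series arm Z2 runs from the junction to ground; the shunt arm Z3 also runs from the junction to ground. They appear in parallel: Z3 || Z2 = 0 - j17.8 Ω.
Step 4 — Series with input arm Z1: Z_in = Z1 + (Z3 || Z2) = 0 - j2390 Ω = 2390∠-90.0° Ω.

Z = 0 - j2390 Ω = 2390∠-90.0° Ω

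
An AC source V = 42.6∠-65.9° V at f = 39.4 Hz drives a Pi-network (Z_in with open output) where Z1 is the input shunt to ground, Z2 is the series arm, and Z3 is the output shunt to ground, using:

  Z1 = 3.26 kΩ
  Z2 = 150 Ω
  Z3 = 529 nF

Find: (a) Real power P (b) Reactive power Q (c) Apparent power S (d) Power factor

Step 1 — Angular frequency: ω = 2π·f = 2π·39.4 = 247.6 rad/s.
Step 2 — Component impedances:
  Z1: Z = R = 3260 Ω
  Z2: Z = R = 150 Ω
  Z3: Z = 1/(jωC) = -j/(ω·C) = 0 - j7636 Ω
Step 3 — With open output, the series arm Z2 and the output shunt Z3 appear in series to ground: Z2 + Z3 = 150 - j7636 Ω.
Step 4 — Parallel with input shunt Z1: Z_in = Z1 || (Z2 + Z3) = 2742 - j1160 Ω = 2977∠-22.9° Ω.
Step 5 — Source phasor: V = 42.6∠-65.9° V = 17.39 - j38.89 V.
Step 6 — Current: I = V / Z = 0.01047 - j0.009751 A = 0.01431∠-43.0° A.
Step 7 — Complex power: S = V·I* = 0.5613 - j0.2376 VA.
Step 8 — Real power: P = Re(S) = 0.5613 W.
Step 9 — Reactive power: Q = Im(S) = -0.2376 VAR.
Step 10 — Apparent power: |S| = 0.6095 VA.
Step 11 — Power factor: PF = P/|S| = 0.9209 (leading).

(a) P = 0.5613 W  (b) Q = -0.2376 VAR  (c) S = 0.6095 VA  (d) PF = 0.9209 (leading)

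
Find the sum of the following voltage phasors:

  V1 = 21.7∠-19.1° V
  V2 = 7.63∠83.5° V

Step 1 — Convert each phasor to rectangular form:
  V1 = 21.7·(cos(-19.1°) + j·sin(-19.1°)) = 20.51 - j7.101 V
  V2 = 7.63·(cos(83.5°) + j·sin(83.5°)) = 0.8637 + j7.581 V
Step 2 — Sum components: V_total = 21.37 + j0.4803 V.
Step 3 — Convert to polar: |V_total| = 21.37 V, ∠V_total = 1.3°.

V_total = 21.37∠1.3° V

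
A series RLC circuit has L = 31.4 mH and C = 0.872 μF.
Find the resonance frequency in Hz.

Step 1 — Resonance condition Im(Z)=0 gives ω₀ = 1/√(LC).
Step 2 — ω₀ = 1/√(0.0314·8.72e-07) = 6043 rad/s.
Step 3 — f₀ = ω₀/(2π) = 961.8 Hz.

f₀ = 961.8 Hz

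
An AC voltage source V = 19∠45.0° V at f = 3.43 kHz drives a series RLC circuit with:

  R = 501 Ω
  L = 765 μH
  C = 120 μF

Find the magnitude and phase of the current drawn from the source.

Step 1 — Angular frequency: ω = 2π·f = 2π·3430 = 2.155e+04 rad/s.
Step 2 — Component impedances:
  R: Z = R = 501 Ω
  L: Z = jωL = j·2.155e+04·0.000765 = 0 + j16.49 Ω
  C: Z = 1/(jωC) = -j/(ω·C) = 0 - j0.3867 Ω
Step 3 — Series combination: Z_total = R + L + C = 501 + j16.1 Ω = 501.3∠1.8° Ω.
Step 4 — Source phasor: V = 19∠45.0° V = 13.44 + j13.44 V.
Step 5 — Ohm's law: I = V / Z_total = (13.44 + j13.44) / (501 + j16.1) = 0.02765 + j0.02593 A.
Step 6 — Convert to polar: |I| = 0.0379 A, ∠I = 43.2°.

I = 0.0379∠43.2° A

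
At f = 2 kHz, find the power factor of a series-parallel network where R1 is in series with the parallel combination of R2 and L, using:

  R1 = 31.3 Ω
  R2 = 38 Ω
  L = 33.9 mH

Step 1 — Angular frequency: ω = 2π·f = 2π·2000 = 1.257e+04 rad/s.
Step 2 — Component impedances:
  R1: Z = R = 31.3 Ω
  R2: Z = R = 38 Ω
  L: Z = jωL = j·1.257e+04·0.0339 = 0 + j426 Ω
Step 3 — Parallel branch: R2 || L = 1/(1/R2 + 1/L) = 37.7 + j3.363 Ω.
Step 4 — Series with R1: Z_total = R1 + (R2 || L) = 69 + j3.363 Ω = 69.08∠2.8° Ω.
Step 5 — Power factor: PF = cos(φ) = Re(Z)/|Z| = 69/69.08 = 0.9988.
Step 6 — Type: Im(Z) = 3.363 ⇒ lagging (phase φ = 2.8°).

PF = 0.9988 (lagging, φ = 2.8°)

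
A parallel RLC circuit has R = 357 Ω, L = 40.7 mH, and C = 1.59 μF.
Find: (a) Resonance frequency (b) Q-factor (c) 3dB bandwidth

Step 1 — Resonance: ω₀ = 1/√(LC) = 1/√(0.0407·1.59e-06) = 3931 rad/s.
Step 2 — f₀ = ω₀/(2π) = 625.6 Hz.
Step 3 — Parallel Q: Q = R/(ω₀L) = 357/(3931·0.0407) = 2.231.
Step 4 — Bandwidth: Δω = ω₀/Q = 1762 rad/s; BW = Δω/(2π) = 280.4 Hz.

(a) f₀ = 625.6 Hz  (b) Q = 2.231  (c) BW = 280.4 Hz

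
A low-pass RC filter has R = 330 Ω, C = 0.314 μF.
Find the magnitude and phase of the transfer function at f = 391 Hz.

Step 1 — Angular frequency: ω = 2π·391 = 2457 rad/s.
Step 2 — Transfer function: H(jω) = 1/(1 + jωRC).
Step 3 — Denominator: 1 + jωRC = 1 + j·2457·330·3.14e-07 = 1 + j0.2546.
Step 4 — H = 0.9391 - j0.2391.
Step 5 — Magnitude: |H| = 0.9691 (-0.3 dB); phase: φ = -14.3°.

|H| = 0.9691 (-0.3 dB), φ = -14.3°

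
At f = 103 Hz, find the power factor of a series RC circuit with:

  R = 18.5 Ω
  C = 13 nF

Step 1 — Angular frequency: ω = 2π·f = 2π·103 = 647.2 rad/s.
Step 2 — Component impedances:
  R: Z = R = 18.5 Ω
  C: Z = 1/(jωC) = -j/(ω·C) = 0 - j1.189e+05 Ω
Step 3 — Series combination: Z_total = R + C = 18.5 - j1.189e+05 Ω = 1.189e+05∠-90.0° Ω.
Step 4 — Power factor: PF = cos(φ) = Re(Z)/|Z| = 18.5/1.189e+05 = 0.0001556.
Step 5 — Type: Im(Z) = -1.189e+05 ⇒ leading (phase φ = -90.0°).

PF = 0.0001556 (leading, φ = -90.0°)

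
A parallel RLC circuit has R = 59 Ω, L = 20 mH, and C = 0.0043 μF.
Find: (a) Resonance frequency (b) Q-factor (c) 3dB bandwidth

Step 1 — Resonance: ω₀ = 1/√(LC) = 1/√(0.02·4.3e-09) = 1.078e+05 rad/s.
Step 2 — f₀ = ω₀/(2π) = 1.716e+04 Hz.
Step 3 — Parallel Q: Q = R/(ω₀L) = 59/(1.078e+05·0.02) = 0.02736.
Step 4 — Bandwidth: Δω = ω₀/Q = 3.942e+06 rad/s; BW = Δω/(2π) = 6.273e+05 Hz.

(a) f₀ = 1.716e+04 Hz  (b) Q = 0.02736  (c) BW = 6.273e+05 Hz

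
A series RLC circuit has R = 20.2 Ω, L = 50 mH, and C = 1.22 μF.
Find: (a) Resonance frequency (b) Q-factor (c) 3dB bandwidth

Step 1 — Resonance: ω₀ = 1/√(LC) = 1/√(0.05·1.22e-06) = 4049 rad/s.
Step 2 — f₀ = ω₀/(2π) = 644.4 Hz.
Step 3 — Series Q: Q = ω₀L/R = 4049·0.05/20.2 = 10.02.
Step 4 — Bandwidth: Δω = ω₀/Q = 404 rad/s; BW = Δω/(2π) = 64.3 Hz.

(a) f₀ = 644.4 Hz  (b) Q = 10.02  (c) BW = 64.3 Hz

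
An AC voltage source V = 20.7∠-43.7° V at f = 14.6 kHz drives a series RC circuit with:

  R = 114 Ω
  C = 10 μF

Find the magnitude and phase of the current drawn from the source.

Step 1 — Angular frequency: ω = 2π·f = 2π·1.46e+04 = 9.173e+04 rad/s.
Step 2 — Component impedances:
  R: Z = R = 114 Ω
  C: Z = 1/(jωC) = -j/(ω·C) = 0 - j1.09 Ω
Step 3 — Series combination: Z_total = R + C = 114 - j1.09 Ω = 114∠-0.5° Ω.
Step 4 — Source phasor: V = 20.7∠-43.7° V = 14.97 - j14.3 V.
Step 5 — Ohm's law: I = V / Z_total = (14.97 - j14.3) / (114 - j1.09) = 0.1325 - j0.1242 A.
Step 6 — Convert to polar: |I| = 0.1816 A, ∠I = -43.2°.

I = 0.1816∠-43.2° A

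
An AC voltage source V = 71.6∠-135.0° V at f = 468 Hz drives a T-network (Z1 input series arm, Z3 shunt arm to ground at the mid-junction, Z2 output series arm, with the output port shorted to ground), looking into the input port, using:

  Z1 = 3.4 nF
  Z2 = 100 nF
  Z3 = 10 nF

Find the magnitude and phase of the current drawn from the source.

Step 1 — Angular frequency: ω = 2π·f = 2π·468 = 2941 rad/s.
Step 2 — Component impedances:
  Z1: Z = 1/(jωC) = -j/(ω·C) = 0 - j1e+05 Ω
  Z2: Z = 1/(jωC) = -j/(ω·C) = 0 - j3401 Ω
  Z3: Z = 1/(jωC) = -j/(ω·C) = 0 - j3.401e+04 Ω
Step 3 — With the output port shorted to ground, the output series arm Z2 runs from the junction to ground; the shunt arm Z3 also runs from the junction to ground. They appear in parallel: Z3 || Z2 = 0 - j3092 Ω.
Step 4 — Series with input arm Z1: Z_in = Z1 + (Z3 || Z2) = 0 - j1.031e+05 Ω = 1.031e+05∠-90.0° Ω.
Step 5 — Source phasor: V = 71.6∠-135.0° V = -50.63 - j50.63 V.
Step 6 — Ohm's law: I = V / Z_total = (-50.63 - j50.63) / (0 - j1.031e+05) = 0.000491 - j0.000491 A.
Step 7 — Convert to polar: |I| = 0.0006944 A, ∠I = -45.0°.

I = 0.0006944∠-45.0° A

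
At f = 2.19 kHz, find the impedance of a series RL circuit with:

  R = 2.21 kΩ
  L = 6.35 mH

Step 1 — Angular frequency: ω = 2π·f = 2π·2190 = 1.376e+04 rad/s.
Step 2 — Component impedances:
  R: Z = R = 2210 Ω
  L: Z = jωL = j·1.376e+04·0.00635 = 0 + j87.38 Ω
Step 3 — Series combination: Z_total = R + L = 2210 + j87.38 Ω = 2212∠2.3° Ω.

Z = 2210 + j87.38 Ω = 2212∠2.3° Ω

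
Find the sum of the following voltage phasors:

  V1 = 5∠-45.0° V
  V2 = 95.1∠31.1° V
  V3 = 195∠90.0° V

Step 1 — Convert each phasor to rectangular form:
  V1 = 5·(cos(-45.0°) + j·sin(-45.0°)) = 3.536 - j3.536 V
  V2 = 95.1·(cos(31.1°) + j·sin(31.1°)) = 81.43 + j49.12 V
  V3 = 195·(cos(90.0°) + j·sin(90.0°)) = 0 + j195 V
Step 2 — Sum components: V_total = 84.97 + j240.6 V.
Step 3 — Convert to polar: |V_total| = 255.1 V, ∠V_total = 70.5°.

V_total = 255.1∠70.5° V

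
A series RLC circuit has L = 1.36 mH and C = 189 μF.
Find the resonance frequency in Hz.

Step 1 — Resonance condition Im(Z)=0 gives ω₀ = 1/√(LC).
Step 2 — ω₀ = 1/√(0.00136·0.000189) = 1972 rad/s.
Step 3 — f₀ = ω₀/(2π) = 313.9 Hz.

f₀ = 313.9 Hz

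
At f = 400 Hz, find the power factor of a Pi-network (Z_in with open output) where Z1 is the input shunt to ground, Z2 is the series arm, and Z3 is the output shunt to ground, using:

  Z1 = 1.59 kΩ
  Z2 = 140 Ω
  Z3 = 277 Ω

Step 1 — Angular frequency: ω = 2π·f = 2π·400 = 2513 rad/s.
Step 2 — Component impedances:
  Z1: Z = R = 1590 Ω
  Z2: Z = R = 140 Ω
  Z3: Z = R = 277 Ω
Step 3 — With open output, the series arm Z2 and the output shunt Z3 appear in series to ground: Z2 + Z3 = 417 Ω.
Step 4 — Parallel with input shunt Z1: Z_in = Z1 || (Z2 + Z3) = 330.4 Ω = 330.4∠0.0° Ω.
Step 5 — Power factor: PF = cos(φ) = Re(Z)/|Z| = 330.4/330.4 = 1.
Step 6 — Type: Im(Z) = 0 ⇒ unity (phase φ = 0.0°).

PF = 1 (unity, φ = 0.0°)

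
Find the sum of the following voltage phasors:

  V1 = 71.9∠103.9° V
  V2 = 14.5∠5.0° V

Step 1 — Convert each phasor to rectangular form:
  V1 = 71.9·(cos(103.9°) + j·sin(103.9°)) = -17.27 + j69.79 V
  V2 = 14.5·(cos(5.0°) + j·sin(5.0°)) = 14.44 + j1.264 V
Step 2 — Sum components: V_total = -2.828 + j71.06 V.
Step 3 — Convert to polar: |V_total| = 71.11 V, ∠V_total = 92.3°.

V_total = 71.11∠92.3° V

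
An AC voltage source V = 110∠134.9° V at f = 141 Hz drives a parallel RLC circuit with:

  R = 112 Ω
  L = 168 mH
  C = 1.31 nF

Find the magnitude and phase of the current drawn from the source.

Step 1 — Angular frequency: ω = 2π·f = 2π·141 = 885.9 rad/s.
Step 2 — Component impedances:
  R: Z = R = 112 Ω
  L: Z = jωL = j·885.9·0.168 = 0 + j148.8 Ω
  C: Z = 1/(jωC) = -j/(ω·C) = 0 - j8.616e+05 Ω
Step 3 — Parallel combination: 1/Z_total = 1/R + 1/L + 1/C; Z_total = 71.52 + j53.81 Ω = 89.5∠37.0° Ω.
Step 4 — Source phasor: V = 110∠134.9° V = -77.65 + j77.92 V.
Step 5 — Ohm's law: I = V / Z_total = (-77.65 + j77.92) / (71.52 + j53.81) = -0.1698 + j1.217 A.
Step 6 — Convert to polar: |I| = 1.229 A, ∠I = 97.9°.

I = 1.229∠97.9° A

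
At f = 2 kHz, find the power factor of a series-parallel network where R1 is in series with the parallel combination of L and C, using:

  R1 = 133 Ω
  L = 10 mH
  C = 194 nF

Step 1 — Angular frequency: ω = 2π·f = 2π·2000 = 1.257e+04 rad/s.
Step 2 — Component impedances:
  R1: Z = R = 133 Ω
  L: Z = jωL = j·1.257e+04·0.01 = 0 + j125.7 Ω
  C: Z = 1/(jωC) = -j/(ω·C) = 0 - j410.2 Ω
Step 3 — Parallel branch: L || C = 1/(1/L + 1/C) = 0 + j181.2 Ω.
Step 4 — Series with R1: Z_total = R1 + (L || C) = 133 + j181.2 Ω = 224.7∠53.7° Ω.
Step 5 — Power factor: PF = cos(φ) = Re(Z)/|Z| = 133/224.74 = 0.5918.
Step 6 — Type: Im(Z) = 181.2 ⇒ lagging (phase φ = 53.7°).

PF = 0.5918 (lagging, φ = 53.7°)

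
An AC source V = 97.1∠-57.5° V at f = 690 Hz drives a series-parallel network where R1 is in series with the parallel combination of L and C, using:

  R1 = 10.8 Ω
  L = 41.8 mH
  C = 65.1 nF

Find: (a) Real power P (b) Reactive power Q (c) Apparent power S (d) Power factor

Step 1 — Angular frequency: ω = 2π·f = 2π·690 = 4335 rad/s.
Step 2 — Component impedances:
  R1: Z = R = 10.8 Ω
  L: Z = jωL = j·4335·0.0418 = 0 + j181.2 Ω
  C: Z = 1/(jωC) = -j/(ω·C) = 0 - j3543 Ω
Step 3 — Parallel branch: L || C = 1/(1/L + 1/C) = 0 + j191 Ω.
Step 4 — Series with R1: Z_total = R1 + (L || C) = 10.8 + j191 Ω = 191.3∠86.8° Ω.
Step 5 — Source phasor: V = 97.1∠-57.5° V = 52.17 - j81.89 V.
Step 6 — Current: I = V / Z = -0.412 - j0.2965 A = 0.5076∠-144.3° A.
Step 7 — Complex power: S = V·I* = 2.783 + j49.21 VA.
Step 8 — Real power: P = Re(S) = 2.783 W.
Step 9 — Reactive power: Q = Im(S) = 49.21 VAR.
Step 10 — Apparent power: |S| = 49.29 VA.
Step 11 — Power factor: PF = P/|S| = 0.05646 (lagging).

(a) P = 2.783 W  (b) Q = 49.21 VAR  (c) S = 49.29 VA  (d) PF = 0.05646 (lagging)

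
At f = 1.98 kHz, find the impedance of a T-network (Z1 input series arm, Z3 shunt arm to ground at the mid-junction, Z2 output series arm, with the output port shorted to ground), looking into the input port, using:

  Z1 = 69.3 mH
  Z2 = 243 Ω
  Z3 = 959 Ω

Step 1 — Angular frequency: ω = 2π·f = 2π·1980 = 1.244e+04 rad/s.
Step 2 — Component impedances:
  Z1: Z = jωL = j·1.244e+04·0.0693 = 0 + j862.1 Ω
  Z2: Z = R = 243 Ω
  Z3: Z = R = 959 Ω
Step 3 — With the output port shorted to ground, the output series arm Z2 runs from the junction to ground; the shunt arm Z3 also runs from the junction to ground. They appear in parallel: Z3 || Z2 = 193.9 Ω.
Step 4 — Series with input arm Z1: Z_in = Z1 + (Z3 || Z2) = 193.9 + j862.1 Ω = 883.7∠77.3° Ω.

Z = 193.9 + j862.1 Ω = 883.7∠77.3° Ω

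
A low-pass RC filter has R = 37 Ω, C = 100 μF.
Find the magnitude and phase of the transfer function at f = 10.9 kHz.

Step 1 — Angular frequency: ω = 2π·1.09e+04 = 6.849e+04 rad/s.
Step 2 — Transfer function: H(jω) = 1/(1 + jωRC).
Step 3 — Denominator: 1 + jωRC = 1 + j·6.849e+04·37·0.0001 = 1 + j253.4.
Step 4 — H = 1.557e-05 - j0.003946.
Step 5 — Magnitude: |H| = 0.003946 (-48.1 dB); phase: φ = -89.8°.

|H| = 0.003946 (-48.1 dB), φ = -89.8°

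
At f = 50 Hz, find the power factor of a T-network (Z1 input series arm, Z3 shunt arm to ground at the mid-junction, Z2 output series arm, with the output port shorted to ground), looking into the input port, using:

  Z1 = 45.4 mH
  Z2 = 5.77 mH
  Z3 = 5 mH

Step 1 — Angular frequency: ω = 2π·f = 2π·50 = 314.2 rad/s.
Step 2 — Component impedances:
  Z1: Z = jωL = j·314.2·0.0454 = 0 + j14.26 Ω
  Z2: Z = jωL = j·314.2·0.00577 = 0 + j1.813 Ω
  Z3: Z = jωL = j·314.2·0.005 = 0 + j1.571 Ω
Step 3 — With the output port shorted to ground, the output series arm Z2 runs from the junction to ground; the shunt arm Z3 also runs from the junction to ground. They appear in parallel: Z3 || Z2 = 0 + j0.8416 Ω.
Step 4 — Series with input arm Z1: Z_in = Z1 + (Z3 || Z2) = 0 + j15.1 Ω = 15.1∠90.0° Ω.
Step 5 — Power factor: PF = cos(φ) = Re(Z)/|Z| = 0/15.1 = 0.
Step 6 — Type: Im(Z) = 15.1 ⇒ lagging (phase φ = 90.0°).

PF = 0 (lagging, φ = 90.0°)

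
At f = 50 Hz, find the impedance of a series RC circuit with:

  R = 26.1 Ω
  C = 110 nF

Step 1 — Angular frequency: ω = 2π·f = 2π·50 = 314.2 rad/s.
Step 2 — Component impedances:
  R: Z = R = 26.1 Ω
  C: Z = 1/(jωC) = -j/(ω·C) = 0 - j2.894e+04 Ω
Step 3 — Series combination: Z_total = R + C = 26.1 - j2.894e+04 Ω = 2.894e+04∠-89.9° Ω.

Z = 26.1 - j2.894e+04 Ω = 2.894e+04∠-89.9° Ω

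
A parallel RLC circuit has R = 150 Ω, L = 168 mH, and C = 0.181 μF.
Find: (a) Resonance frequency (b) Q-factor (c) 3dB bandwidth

Step 1 — Resonance: ω₀ = 1/√(LC) = 1/√(0.168·1.81e-07) = 5735 rad/s.
Step 2 — f₀ = ω₀/(2π) = 912.7 Hz.
Step 3 — Parallel Q: Q = R/(ω₀L) = 150/(5735·0.168) = 0.1557.
Step 4 — Bandwidth: Δω = ω₀/Q = 3.683e+04 rad/s; BW = Δω/(2π) = 5862 Hz.

(a) f₀ = 912.7 Hz  (b) Q = 0.1557  (c) BW = 5862 Hz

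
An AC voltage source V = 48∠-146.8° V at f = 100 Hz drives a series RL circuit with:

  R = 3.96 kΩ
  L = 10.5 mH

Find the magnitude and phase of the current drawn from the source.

Step 1 — Angular frequency: ω = 2π·f = 2π·100 = 628.3 rad/s.
Step 2 — Component impedances:
  R: Z = R = 3960 Ω
  L: Z = jωL = j·628.3·0.0105 = 0 + j6.597 Ω
Step 3 — Series combination: Z_total = R + L = 3960 + j6.597 Ω = 3960∠0.1° Ω.
Step 4 — Source phasor: V = 48∠-146.8° V = -40.16 - j26.28 V.
Step 5 — Ohm's law: I = V / Z_total = (-40.16 - j26.28) / (3960 + j6.597) = -0.01015 - j0.00662 A.
Step 6 — Convert to polar: |I| = 0.01212 A, ∠I = -146.9°.

I = 0.01212∠-146.9° A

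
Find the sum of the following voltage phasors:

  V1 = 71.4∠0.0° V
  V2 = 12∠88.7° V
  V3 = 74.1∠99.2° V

Step 1 — Convert each phasor to rectangular form:
  V1 = 71.4·(cos(0.0°) + j·sin(0.0°)) = 71.4 V
  V2 = 12·(cos(88.7°) + j·sin(88.7°)) = 0.2722 + j12 V
  V3 = 74.1·(cos(99.2°) + j·sin(99.2°)) = -11.85 + j73.15 V
Step 2 — Sum components: V_total = 59.83 + j85.14 V.
Step 3 — Convert to polar: |V_total| = 104.1 V, ∠V_total = 54.9°.

V_total = 104.1∠54.9° V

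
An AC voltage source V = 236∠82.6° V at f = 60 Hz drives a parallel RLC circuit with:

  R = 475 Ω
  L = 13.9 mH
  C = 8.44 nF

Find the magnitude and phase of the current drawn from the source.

Step 1 — Angular frequency: ω = 2π·f = 2π·60 = 377 rad/s.
Step 2 — Component impedances:
  R: Z = R = 475 Ω
  L: Z = jωL = j·377·0.0139 = 0 + j5.24 Ω
  C: Z = 1/(jωC) = -j/(ω·C) = 0 - j3.143e+05 Ω
Step 3 — Parallel combination: 1/Z_total = 1/R + 1/L + 1/C; Z_total = 0.0578 + j5.24 Ω = 5.24∠89.4° Ω.
Step 4 — Source phasor: V = 236∠82.6° V = 30.4 + j234 V.
Step 5 — Ohm's law: I = V / Z_total = (30.4 + j234) / (0.0578 + j5.24) = 44.72 - j5.308 A.
Step 6 — Convert to polar: |I| = 45.04 A, ∠I = -6.8°.

I = 45.04∠-6.8° A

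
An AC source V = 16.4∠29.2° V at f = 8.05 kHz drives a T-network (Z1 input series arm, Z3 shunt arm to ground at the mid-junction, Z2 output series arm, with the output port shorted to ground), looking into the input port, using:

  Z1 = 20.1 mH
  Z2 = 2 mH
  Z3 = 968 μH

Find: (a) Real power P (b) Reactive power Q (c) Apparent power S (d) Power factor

Step 1 — Angular frequency: ω = 2π·f = 2π·8050 = 5.058e+04 rad/s.
Step 2 — Component impedances:
  Z1: Z = jωL = j·5.058e+04·0.0201 = 0 + j1017 Ω
  Z2: Z = jωL = j·5.058e+04·0.002 = 0 + j101.2 Ω
  Z3: Z = jωL = j·5.058e+04·0.000968 = 0 + j48.96 Ω
Step 3 — With the output port shorted to ground, the output series arm Z2 runs from the junction to ground; the shunt arm Z3 also runs from the junction to ground. They appear in parallel: Z3 || Z2 = 0 + j32.99 Ω.
Step 4 — Series with input arm Z1: Z_in = Z1 + (Z3 || Z2) = 0 + j1050 Ω = 1050∠90.0° Ω.
Step 5 — Source phasor: V = 16.4∠29.2° V = 14.32 + j8.001 V.
Step 6 — Current: I = V / Z = 0.007622 - j0.01364 A = 0.01562∠-60.8° A.
Step 7 — Complex power: S = V·I* = 0 + j0.2562 VA.
Step 8 — Real power: P = Re(S) = 0 W.
Step 9 — Reactive power: Q = Im(S) = 0.2562 VAR.
Step 10 — Apparent power: |S| = 0.2562 VA.
Step 11 — Power factor: PF = P/|S| = 0 (lagging).

(a) P = 0 W  (b) Q = 0.2562 VAR  (c) S = 0.2562 VA  (d) PF = 0 (lagging)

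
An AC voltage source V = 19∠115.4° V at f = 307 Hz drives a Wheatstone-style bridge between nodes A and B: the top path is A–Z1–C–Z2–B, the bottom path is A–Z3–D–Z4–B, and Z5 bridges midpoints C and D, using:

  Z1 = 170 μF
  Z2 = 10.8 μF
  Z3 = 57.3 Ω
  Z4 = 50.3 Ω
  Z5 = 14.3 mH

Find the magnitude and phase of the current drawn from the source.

Step 1 — Angular frequency: ω = 2π·f = 2π·307 = 1929 rad/s.
Step 2 — Component impedances:
  Z1: Z = 1/(jωC) = -j/(ω·C) = 0 - j3.05 Ω
  Z2: Z = 1/(jωC) = -j/(ω·C) = 0 - j48 Ω
  Z3: Z = R = 57.3 Ω
  Z4: Z = R = 50.3 Ω
  Z5: Z = jωL = j·1929·0.0143 = 0 + j27.58 Ω
Step 3 — Bridge requires nodal analysis (the Z5 bridge couples midpoints C and D, so the two paths cannot be reduced to a simple series/parallel combination). Setting node B to ground and injecting 1 A at node A, the 3-node admittance system at A, C, D solves to V_A = Z_AB = 32.21 - j36.01 Ω = 48.31∠-48.2° Ω.
Step 4 — Source phasor: V = 19∠115.4° V = -8.15 + j17.16 V.
Step 5 — Ohm's law: I = V / Z_total = (-8.15 + j17.16) / (32.21 - j36.01) = -0.3773 + j0.1111 A.
Step 6 — Convert to polar: |I| = 0.3933 A, ∠I = 163.6°.

I = 0.3933∠163.6° A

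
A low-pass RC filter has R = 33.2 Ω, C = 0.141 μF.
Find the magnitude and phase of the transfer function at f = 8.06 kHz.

Step 1 — Angular frequency: ω = 2π·8060 = 5.064e+04 rad/s.
Step 2 — Transfer function: H(jω) = 1/(1 + jωRC).
Step 3 — Denominator: 1 + jωRC = 1 + j·5.064e+04·33.2·1.41e-07 = 1 + j0.2371.
Step 4 — H = 0.9468 - j0.2245.
Step 5 — Magnitude: |H| = 0.973 (-0.2 dB); phase: φ = -13.3°.

|H| = 0.973 (-0.2 dB), φ = -13.3°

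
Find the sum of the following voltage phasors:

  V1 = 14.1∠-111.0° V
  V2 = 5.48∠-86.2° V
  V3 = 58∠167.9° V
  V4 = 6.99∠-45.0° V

Step 1 — Convert each phasor to rectangular form:
  V1 = 14.1·(cos(-111.0°) + j·sin(-111.0°)) = -5.053 - j13.16 V
  V2 = 5.48·(cos(-86.2°) + j·sin(-86.2°)) = 0.3632 - j5.468 V
  V3 = 58·(cos(167.9°) + j·sin(167.9°)) = -56.71 + j12.16 V
  V4 = 6.99·(cos(-45.0°) + j·sin(-45.0°)) = 4.943 - j4.943 V
Step 2 — Sum components: V_total = -56.46 - j11.42 V.
Step 3 — Convert to polar: |V_total| = 57.6 V, ∠V_total = -168.6°.

V_total = 57.6∠-168.6° V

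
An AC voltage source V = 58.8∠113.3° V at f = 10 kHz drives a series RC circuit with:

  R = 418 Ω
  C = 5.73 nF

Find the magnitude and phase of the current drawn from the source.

Step 1 — Angular frequency: ω = 2π·f = 2π·1e+04 = 6.283e+04 rad/s.
Step 2 — Component impedances:
  R: Z = R = 418 Ω
  C: Z = 1/(jωC) = -j/(ω·C) = 0 - j2778 Ω
Step 3 — Series combination: Z_total = R + C = 418 - j2778 Ω = 2809∠-81.4° Ω.
Step 4 — Source phasor: V = 58.8∠113.3° V = -23.26 + j54 V.
Step 5 — Ohm's law: I = V / Z_total = (-23.26 + j54) / (418 - j2778) = -0.02024 - j0.005327 A.
Step 6 — Convert to polar: |I| = 0.02093 A, ∠I = -165.3°.

I = 0.02093∠-165.3° A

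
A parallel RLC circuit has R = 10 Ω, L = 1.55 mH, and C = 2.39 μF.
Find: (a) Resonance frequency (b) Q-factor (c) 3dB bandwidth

Step 1 — Resonance: ω₀ = 1/√(LC) = 1/√(0.00155·2.39e-06) = 1.643e+04 rad/s.
Step 2 — f₀ = ω₀/(2π) = 2615 Hz.
Step 3 — Parallel Q: Q = R/(ω₀L) = 10/(1.643e+04·0.00155) = 0.3927.
Step 4 — Bandwidth: Δω = ω₀/Q = 4.184e+04 rad/s; BW = Δω/(2π) = 6659 Hz.

(a) f₀ = 2615 Hz  (b) Q = 0.3927  (c) BW = 6659 Hz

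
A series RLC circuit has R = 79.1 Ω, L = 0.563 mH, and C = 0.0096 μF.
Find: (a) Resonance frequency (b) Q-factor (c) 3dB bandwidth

Step 1 — Resonance: ω₀ = 1/√(LC) = 1/√(0.000563·9.6e-09) = 4.301e+05 rad/s.
Step 2 — f₀ = ω₀/(2π) = 6.846e+04 Hz.
Step 3 — Series Q: Q = ω₀L/R = 4.301e+05·0.000563/79.1 = 3.062.
Step 4 — Bandwidth: Δω = ω₀/Q = 1.405e+05 rad/s; BW = Δω/(2π) = 2.236e+04 Hz.

(a) f₀ = 6.846e+04 Hz  (b) Q = 3.062  (c) BW = 2.236e+04 Hz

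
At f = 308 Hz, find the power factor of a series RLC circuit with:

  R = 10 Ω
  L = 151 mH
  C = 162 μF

Step 1 — Angular frequency: ω = 2π·f = 2π·308 = 1935 rad/s.
Step 2 — Component impedances:
  R: Z = R = 10 Ω
  L: Z = jωL = j·1935·0.151 = 0 + j292.2 Ω
  C: Z = 1/(jωC) = -j/(ω·C) = 0 - j3.19 Ω
Step 3 — Series combination: Z_total = R + L + C = 10 + j289 Ω = 289.2∠88.0° Ω.
Step 4 — Power factor: PF = cos(φ) = Re(Z)/|Z| = 10/289.2 = 0.03458.
Step 5 — Type: Im(Z) = 289 ⇒ lagging (phase φ = 88.0°).

PF = 0.03458 (lagging, φ = 88.0°)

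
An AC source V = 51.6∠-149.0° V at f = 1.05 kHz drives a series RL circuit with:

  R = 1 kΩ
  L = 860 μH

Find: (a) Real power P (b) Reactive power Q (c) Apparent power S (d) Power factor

Step 1 — Angular frequency: ω = 2π·f = 2π·1050 = 6597 rad/s.
Step 2 — Component impedances:
  R: Z = R = 1000 Ω
  L: Z = jωL = j·6597·0.00086 = 0 + j5.674 Ω
Step 3 — Series combination: Z_total = R + L = 1000 + j5.674 Ω = 1000∠0.3° Ω.
Step 4 — Source phasor: V = 51.6∠-149.0° V = -44.23 - j26.58 V.
Step 5 — Current: I = V / Z = -0.04438 - j0.02632 A = 0.0516∠-149.3° A.
Step 6 — Complex power: S = V·I* = 2.662 + j0.01511 VA.
Step 7 — Real power: P = Re(S) = 2.662 W.
Step 8 — Reactive power: Q = Im(S) = 0.01511 VAR.
Step 9 — Apparent power: |S| = 2.663 VA.
Step 10 — Power factor: PF = P/|S| = 1 (lagging).

(a) P = 2.662 W  (b) Q = 0.01511 VAR  (c) S = 2.663 VA  (d) PF = 1 (lagging)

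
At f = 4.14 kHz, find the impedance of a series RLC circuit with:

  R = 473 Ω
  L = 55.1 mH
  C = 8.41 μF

Step 1 — Angular frequency: ω = 2π·f = 2π·4140 = 2.601e+04 rad/s.
Step 2 — Component impedances:
  R: Z = R = 473 Ω
  L: Z = jωL = j·2.601e+04·0.0551 = 0 + j1433 Ω
  C: Z = 1/(jωC) = -j/(ω·C) = 0 - j4.571 Ω
Step 3 — Series combination: Z_total = R + L + C = 473 + j1429 Ω = 1505∠71.7° Ω.

Z = 473 + j1429 Ω = 1505∠71.7° Ω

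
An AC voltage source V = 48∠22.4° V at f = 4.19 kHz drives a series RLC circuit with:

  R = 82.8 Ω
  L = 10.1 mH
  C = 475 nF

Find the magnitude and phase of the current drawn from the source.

Step 1 — Angular frequency: ω = 2π·f = 2π·4190 = 2.633e+04 rad/s.
Step 2 — Component impedances:
  R: Z = R = 82.8 Ω
  L: Z = jωL = j·2.633e+04·0.0101 = 0 + j265.9 Ω
  C: Z = 1/(jωC) = -j/(ω·C) = 0 - j79.97 Ω
Step 3 — Series combination: Z_total = R + L + C = 82.8 + j185.9 Ω = 203.5∠66.0° Ω.
Step 4 — Source phasor: V = 48∠22.4° V = 44.38 + j18.29 V.
Step 5 — Ohm's law: I = V / Z_total = (44.38 + j18.29) / (82.8 + j185.9) = 0.1708 - j0.1626 A.
Step 6 — Convert to polar: |I| = 0.2358 A, ∠I = -43.6°.

I = 0.2358∠-43.6° A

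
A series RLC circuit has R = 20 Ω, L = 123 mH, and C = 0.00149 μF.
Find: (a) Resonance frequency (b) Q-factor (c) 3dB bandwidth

Step 1 — Resonance condition Im(Z)=0 gives ω₀ = 1/√(LC).
Step 2 — ω₀ = 1/√(0.123·1.49e-09) = 7.387e+04 rad/s.
Step 3 — f₀ = ω₀/(2π) = 1.176e+04 Hz.
Step 4 — Series Q: Q = ω₀L/R = 7.387e+04·0.123/20 = 454.3.
Step 5 — 3dB bandwidth: Δω = ω₀/Q = 162.6 rad/s; BW = Δω/(2π) = 25.88 Hz.

(a) f₀ = 1.176e+04 Hz  (b) Q = 454.3  (c) BW = 25.88 Hz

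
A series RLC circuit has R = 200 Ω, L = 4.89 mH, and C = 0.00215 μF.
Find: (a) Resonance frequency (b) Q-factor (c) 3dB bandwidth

Step 1 — Resonance condition Im(Z)=0 gives ω₀ = 1/√(LC).
Step 2 — ω₀ = 1/√(0.00489·2.15e-09) = 3.084e+05 rad/s.
Step 3 — f₀ = ω₀/(2π) = 4.908e+04 Hz.
Step 4 — Series Q: Q = ω₀L/R = 3.084e+05·0.00489/200 = 7.541.
Step 5 — 3dB bandwidth: Δω = ω₀/Q = 4.09e+04 rad/s; BW = Δω/(2π) = 6509 Hz.

(a) f₀ = 4.908e+04 Hz  (b) Q = 7.541  (c) BW = 6509 Hz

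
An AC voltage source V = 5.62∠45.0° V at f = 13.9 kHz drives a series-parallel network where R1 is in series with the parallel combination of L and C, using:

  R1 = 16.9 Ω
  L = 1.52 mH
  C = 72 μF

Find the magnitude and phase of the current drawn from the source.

Step 1 — Angular frequency: ω = 2π·f = 2π·1.39e+04 = 8.734e+04 rad/s.
Step 2 — Component impedances:
  R1: Z = R = 16.9 Ω
  L: Z = jωL = j·8.734e+04·0.00152 = 0 + j132.8 Ω
  C: Z = 1/(jωC) = -j/(ω·C) = 0 - j0.159 Ω
Step 3 — Parallel branch: L || C = 1/(1/L + 1/C) = 0 - j0.1592 Ω.
Step 4 — Series with R1: Z_total = R1 + (L || C) = 16.9 - j0.1592 Ω = 16.9∠-0.5° Ω.
Step 5 — Source phasor: V = 5.62∠45.0° V = 3.974 + j3.974 V.
Step 6 — Ohm's law: I = V / Z_total = (3.974 + j3.974) / (16.9 - j0.1592) = 0.2329 + j0.2373 A.
Step 7 — Convert to polar: |I| = 0.3325 A, ∠I = 45.5°.

I = 0.3325∠45.5° A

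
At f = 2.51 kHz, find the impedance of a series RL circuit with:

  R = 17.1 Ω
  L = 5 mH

Step 1 — Angular frequency: ω = 2π·f = 2π·2510 = 1.577e+04 rad/s.
Step 2 — Component impedances:
  R: Z = R = 17.1 Ω
  L: Z = jωL = j·1.577e+04·0.005 = 0 + j78.85 Ω
Step 3 — Series combination: Z_total = R + L = 17.1 + j78.85 Ω = 80.69∠77.8° Ω.

Z = 17.1 + j78.85 Ω = 80.69∠77.8° Ω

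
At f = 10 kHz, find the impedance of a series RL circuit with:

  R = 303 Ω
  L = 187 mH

Step 1 — Angular frequency: ω = 2π·f = 2π·1e+04 = 6.283e+04 rad/s.
Step 2 — Component impedances:
  R: Z = R = 303 Ω
  L: Z = jωL = j·6.283e+04·0.187 = 0 + j1.175e+04 Ω
Step 3 — Series combination: Z_total = R + L = 303 + j1.175e+04 Ω = 1.175e+04∠88.5° Ω.

Z = 303 + j1.175e+04 Ω = 1.175e+04∠88.5° Ω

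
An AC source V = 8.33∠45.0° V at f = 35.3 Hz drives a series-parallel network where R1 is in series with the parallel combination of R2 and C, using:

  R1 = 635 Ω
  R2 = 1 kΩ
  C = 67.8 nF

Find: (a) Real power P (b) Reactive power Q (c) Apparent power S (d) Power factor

Step 1 — Angular frequency: ω = 2π·f = 2π·35.3 = 221.8 rad/s.
Step 2 — Component impedances:
  R1: Z = R = 635 Ω
  R2: Z = R = 1000 Ω
  C: Z = 1/(jωC) = -j/(ω·C) = 0 - j6.65e+04 Ω
Step 3 — Parallel branch: R2 || C = 1/(1/R2 + 1/C) = 999.8 - j15.03 Ω.
Step 4 — Series with R1: Z_total = R1 + (R2 || C) = 1635 - j15.03 Ω = 1635∠-0.5° Ω.
Step 5 — Source phasor: V = 8.33∠45.0° V = 5.89 + j5.89 V.
Step 6 — Current: I = V / Z = 0.00357 + j0.003636 A = 0.005095∠45.5° A.
Step 7 — Complex power: S = V·I* = 0.04244 - j0.0003903 VA.
Step 8 — Real power: P = Re(S) = 0.04244 W.
Step 9 — Reactive power: Q = Im(S) = -0.0003903 VAR.
Step 10 — Apparent power: |S| = 0.04244 VA.
Step 11 — Power factor: PF = P/|S| = 1 (leading).

(a) P = 0.04244 W  (b) Q = -0.0003903 VAR  (c) S = 0.04244 VA  (d) PF = 1 (leading)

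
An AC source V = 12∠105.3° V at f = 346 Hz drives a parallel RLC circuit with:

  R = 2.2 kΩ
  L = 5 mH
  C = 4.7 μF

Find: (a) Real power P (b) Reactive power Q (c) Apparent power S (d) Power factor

Step 1 — Angular frequency: ω = 2π·f = 2π·346 = 2174 rad/s.
Step 2 — Component impedances:
  R: Z = R = 2200 Ω
  L: Z = jωL = j·2174·0.005 = 0 + j10.87 Ω
  C: Z = 1/(jωC) = -j/(ω·C) = 0 - j97.87 Ω
Step 3 — Parallel combination: 1/Z_total = 1/R + 1/L + 1/C; Z_total = 0.06796 + j12.23 Ω = 12.23∠89.7° Ω.
Step 4 — Source phasor: V = 12∠105.3° V = -3.166 + j11.57 V.
Step 5 — Current: I = V / Z = 0.9451 + j0.2642 A = 0.9814∠15.6° A.
Step 6 — Complex power: S = V·I* = 0.06545 + j11.78 VA.
Step 7 — Real power: P = Re(S) = 0.06545 W.
Step 8 — Reactive power: Q = Im(S) = 11.78 VAR.
Step 9 — Apparent power: |S| = 11.78 VA.
Step 10 — Power factor: PF = P/|S| = 0.005558 (lagging).

(a) P = 0.06545 W  (b) Q = 11.78 VAR  (c) S = 11.78 VA  (d) PF = 0.005558 (lagging)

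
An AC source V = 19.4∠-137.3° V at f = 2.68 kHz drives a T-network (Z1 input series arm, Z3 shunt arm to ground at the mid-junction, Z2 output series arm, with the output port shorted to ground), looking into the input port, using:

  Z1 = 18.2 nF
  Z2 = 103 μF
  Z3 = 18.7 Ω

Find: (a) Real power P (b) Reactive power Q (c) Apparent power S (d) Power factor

Step 1 — Angular frequency: ω = 2π·f = 2π·2680 = 1.684e+04 rad/s.
Step 2 — Component impedances:
  Z1: Z = 1/(jωC) = -j/(ω·C) = 0 - j3263 Ω
  Z2: Z = 1/(jωC) = -j/(ω·C) = 0 - j0.5766 Ω
  Z3: Z = R = 18.7 Ω
Step 3 — With the output port shorted to ground, the output series arm Z2 runs from the junction to ground; the shunt arm Z3 also runs from the junction to ground. They appear in parallel: Z3 || Z2 = 0.01776 - j0.576 Ω.
Step 4 — Series with input arm Z1: Z_in = Z1 + (Z3 || Z2) = 0.01776 - j3264 Ω = 3264∠-90.0° Ω.
Step 5 — Source phasor: V = 19.4∠-137.3° V = -14.26 - j13.16 V.
Step 6 — Current: I = V / Z = 0.004031 - j0.004369 A = 0.005944∠-47.3° A.
Step 7 — Complex power: S = V·I* = 6.276e-07 - j0.1153 VA.
Step 8 — Real power: P = Re(S) = 6.276e-07 W.
Step 9 — Reactive power: Q = Im(S) = -0.1153 VAR.
Step 10 — Apparent power: |S| = 0.1153 VA.
Step 11 — Power factor: PF = P/|S| = 5.442e-06 (leading).

(a) P = 6.276e-07 W  (b) Q = -0.1153 VAR  (c) S = 0.1153 VA  (d) PF = 5.442e-06 (leading)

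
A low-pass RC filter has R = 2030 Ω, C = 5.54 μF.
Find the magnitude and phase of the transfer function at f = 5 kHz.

Step 1 — Angular frequency: ω = 2π·5000 = 3.142e+04 rad/s.
Step 2 — Transfer function: H(jω) = 1/(1 + jωRC).
Step 3 — Denominator: 1 + jωRC = 1 + j·3.142e+04·2030·5.54e-06 = 1 + j353.3.
Step 4 — H = 8.011e-06 - j0.00283.
Step 5 — Magnitude: |H| = 0.00283 (-51.0 dB); phase: φ = -89.8°.

|H| = 0.00283 (-51.0 dB), φ = -89.8°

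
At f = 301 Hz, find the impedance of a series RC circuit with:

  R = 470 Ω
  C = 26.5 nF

Step 1 — Angular frequency: ω = 2π·f = 2π·301 = 1891 rad/s.
Step 2 — Component impedances:
  R: Z = R = 470 Ω
  C: Z = 1/(jωC) = -j/(ω·C) = 0 - j1.995e+04 Ω
Step 3 — Series combination: Z_total = R + C = 470 - j1.995e+04 Ω = 1.996e+04∠-88.7° Ω.

Z = 470 - j1.995e+04 Ω = 1.996e+04∠-88.7° Ω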